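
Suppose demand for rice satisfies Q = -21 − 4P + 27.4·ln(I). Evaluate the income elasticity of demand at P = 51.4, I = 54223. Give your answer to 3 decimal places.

0.380

At P = 51.4, I = 54223: Q = 72.084.
Holding P constant, ∂Q/∂I = 27.4/I = 0.000505321.
η_I = (∂Q/∂I)·(I/Q) = 0.000505321 × (54223/72.084) = 0.380.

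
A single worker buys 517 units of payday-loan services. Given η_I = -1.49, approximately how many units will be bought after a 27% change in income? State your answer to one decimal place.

309.0

%ΔQ ≈ η × %ΔI = -1.49 × 27% = -40.23%.
New Q ≈ 517 × (1 − 0.4023) = 309.0.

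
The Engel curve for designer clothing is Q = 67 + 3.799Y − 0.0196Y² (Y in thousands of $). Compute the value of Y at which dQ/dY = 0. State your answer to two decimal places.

dQ/dY = 3.799 − 0.0392Y.
The good is inferior where dQ/dY < 0. Setting dQ/dY = 0 gives Y = 3.799 / 0.0392 = 96.91.

96.91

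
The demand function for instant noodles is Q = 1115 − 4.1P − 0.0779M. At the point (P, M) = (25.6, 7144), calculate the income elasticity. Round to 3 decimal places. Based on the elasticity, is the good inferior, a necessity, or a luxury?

-1.227 (inferior good)

At P = 25.6, M = 7144: Q = 453.522.
Holding P constant, ∂Q/∂M = −0.0779.
η_M = (∂Q/∂M)·(M/Q) = -0.0779 × (7144/453.522) = -1.227.
Since η < 0, this is an inferior good.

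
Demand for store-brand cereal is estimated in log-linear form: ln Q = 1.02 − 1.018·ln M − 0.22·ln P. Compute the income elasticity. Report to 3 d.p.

-1.018

In a log-linear demand, the coefficient on ln M is the income elasticity.
So η = -1.018.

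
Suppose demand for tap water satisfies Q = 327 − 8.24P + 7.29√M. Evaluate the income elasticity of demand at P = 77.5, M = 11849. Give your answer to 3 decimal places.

At P = 77.5, M = 11849: Q = 481.939.
Holding P constant, ∂Q/∂M = 7.29/(2√M) = 0.0334855.
η_M = (∂Q/∂M)·(M/Q) = 0.0334855 × (11849/481.939) = 0.823.

0.823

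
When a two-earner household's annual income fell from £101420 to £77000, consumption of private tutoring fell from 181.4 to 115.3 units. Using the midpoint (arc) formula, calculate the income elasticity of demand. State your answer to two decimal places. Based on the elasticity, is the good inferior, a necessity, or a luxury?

1.63 (luxury)

ΔQ = 115.3 − 181.4 = -66.1; midpoint Q̄ = (181.4 + 115.3)/2 = 148.35.
ΔI = 77000 − 101420 = -24420; midpoint Ī = (101420 + 77000)/2 = 89210.
η = (ΔQ/Q̄) ÷ (ΔI/Ī) = (-66.1/148.35) ÷ (-24420/89210) = 1.63.
η > 1 ⇒ luxury.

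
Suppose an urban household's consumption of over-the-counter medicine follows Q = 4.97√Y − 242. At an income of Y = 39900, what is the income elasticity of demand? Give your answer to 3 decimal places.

At Y = 39900: Q = 750.757.
dQ/dY = 4.97/(2√Y) = 0.0124406 at this income.
η = (dQ/dY)·(Y/Q) = 0.0124406 × (39900/750.757) = 0.661.

0.661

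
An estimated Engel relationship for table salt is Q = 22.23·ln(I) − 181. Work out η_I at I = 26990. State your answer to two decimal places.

0.49

At I = 26990: Q = 45.818.
dQ/dI = 22.23/I = 0.000823638 at this income.
η = (dQ/dI)·(I/Q) = 0.000823638 × (26990/45.818) = 0.49.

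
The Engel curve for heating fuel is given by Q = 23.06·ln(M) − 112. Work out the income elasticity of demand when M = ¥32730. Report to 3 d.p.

0.181

At M = 32730: Q = 127.733.
dQ/dM = 23.06/M = 0.000704552 at this income.
η = (dQ/dM)·(M/Q) = 0.000704552 × (32730/127.733) = 0.181.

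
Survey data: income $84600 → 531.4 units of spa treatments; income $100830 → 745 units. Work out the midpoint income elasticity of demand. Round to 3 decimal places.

1.912

ΔQ = 745 − 531.4 = 213.6; midpoint Q̄ = (531.4 + 745)/2 = 638.2.
ΔI = 100830 − 84600 = 16230; midpoint Ī = (84600 + 100830)/2 = 92715.
η = (ΔQ/Q̄) ÷ (ΔI/Ī) = (213.6/638.2) ÷ (16230/92715) = 1.912.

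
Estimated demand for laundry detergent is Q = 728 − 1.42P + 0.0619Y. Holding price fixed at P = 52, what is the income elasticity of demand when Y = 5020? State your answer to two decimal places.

0.32

At P = 52, Y = 5020: Q = 964.898.
Holding P constant, ∂Q/∂Y = 0.0619.
η_Y = (∂Q/∂Y)·(Y/Q) = 0.0619 × (5020/964.898) = 0.32.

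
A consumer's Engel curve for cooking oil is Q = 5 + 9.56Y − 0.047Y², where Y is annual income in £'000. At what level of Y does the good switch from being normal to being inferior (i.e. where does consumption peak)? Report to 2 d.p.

dQ/dY = 9.56 − 0.094Y.
The good is inferior where dQ/dY < 0. Setting dQ/dY = 0 gives Y = 9.56 / 0.094 = 101.70.

101.70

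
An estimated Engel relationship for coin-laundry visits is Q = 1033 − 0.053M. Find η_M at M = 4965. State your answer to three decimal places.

At M = 4965: Q = 769.855.
dQ/dM = −0.053.
η = (dQ/dM)·(M/Q) = -0.053 × (4965/769.855) = -0.342.

-0.342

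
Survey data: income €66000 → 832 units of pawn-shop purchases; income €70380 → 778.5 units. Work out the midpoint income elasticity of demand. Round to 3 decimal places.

-1.034

ΔQ = 778.5 − 832 = -53.5; midpoint Q̄ = (832 + 778.5)/2 = 805.25.
ΔI = 70380 − 66000 = 4380; midpoint Ī = (66000 + 70380)/2 = 68190.
η = (ΔQ/Q̄) ÷ (ΔI/Ī) = (-53.5/805.25) ÷ (4380/68190) = -1.034.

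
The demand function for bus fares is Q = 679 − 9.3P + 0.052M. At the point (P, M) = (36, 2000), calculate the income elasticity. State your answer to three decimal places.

At P = 36, M = 2000: Q = 448.200.
Holding P constant, ∂Q/∂M = 0.052.
η_M = (∂Q/∂M)·(M/Q) = 0.052 × (2000/448.200) = 0.232.

0.232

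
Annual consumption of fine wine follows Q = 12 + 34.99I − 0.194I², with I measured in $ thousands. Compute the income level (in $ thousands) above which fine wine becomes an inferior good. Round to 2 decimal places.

dQ/dI = 34.99 − 0.388I.
The good is inferior where dQ/dI < 0. Setting dQ/dI = 0 gives I = 34.99 / 0.388 = 90.18.

90.18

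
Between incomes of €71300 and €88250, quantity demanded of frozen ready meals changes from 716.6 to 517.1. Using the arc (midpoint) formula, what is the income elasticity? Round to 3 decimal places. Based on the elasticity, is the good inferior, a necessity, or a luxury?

ΔQ = 517.1 − 716.6 = -199.5; midpoint Q̄ = (716.6 + 517.1)/2 = 616.85.
ΔI = 88250 − 71300 = 16950; midpoint Ī = (71300 + 88250)/2 = 79775.
η = (ΔQ/Q̄) ÷ (ΔI/Ī) = (-199.5/616.85) ÷ (16950/79775) = -1.522.
η < 0 ⇒ inferior good.

-1.522 (inferior good)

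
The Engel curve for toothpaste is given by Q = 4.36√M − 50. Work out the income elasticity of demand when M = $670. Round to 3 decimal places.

At M = 670: Q = 62.856.
dQ/dM = 4.36/(2√M) = 0.0842207 at this income.
η = (dQ/dM)·(M/Q) = 0.0842207 × (670/62.856) = 0.898.

0.898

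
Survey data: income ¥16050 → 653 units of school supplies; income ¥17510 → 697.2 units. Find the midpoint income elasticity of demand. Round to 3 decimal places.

ΔQ = 697.2 − 653 = 44.2; midpoint Q̄ = (653 + 697.2)/2 = 675.1.
ΔI = 17510 − 16050 = 1460; midpoint Ī = (16050 + 17510)/2 = 16780.
η = (ΔQ/Q̄) ÷ (ΔI/Ī) = (44.2/675.1) ÷ (1460/16780) = 0.752.

0.752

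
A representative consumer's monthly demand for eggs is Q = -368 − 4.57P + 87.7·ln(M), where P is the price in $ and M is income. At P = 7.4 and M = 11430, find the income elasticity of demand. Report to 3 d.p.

0.210

At P = 7.4, M = 11430: Q = 417.651.
Holding P constant, ∂Q/∂M = 87.7/M = 0.00767279.
η_M = (∂Q/∂M)·(M/Q) = 0.00767279 × (11430/417.651) = 0.210.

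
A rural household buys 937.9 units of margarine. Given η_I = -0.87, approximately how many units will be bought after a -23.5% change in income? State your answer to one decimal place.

%ΔQ ≈ η × %ΔI = -0.87 × (-23.5%) = 20.445%.
New Q ≈ 937.9 × (1 + 0.20445) = 1129.7.

1129.7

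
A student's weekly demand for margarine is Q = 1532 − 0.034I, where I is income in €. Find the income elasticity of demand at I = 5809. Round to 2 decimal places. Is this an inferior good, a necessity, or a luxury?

At I = 5809: Q = 1334.494.
dQ/dI = −0.034.
η = (dQ/dI)·(I/Q) = -0.034 × (5809/1334.494) = -0.15.
Since η < 0, the good is an inferior good.

-0.15 (inferior good)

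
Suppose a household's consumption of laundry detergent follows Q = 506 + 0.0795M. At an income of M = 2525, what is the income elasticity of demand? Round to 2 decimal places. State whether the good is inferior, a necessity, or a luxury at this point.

0.28 (necessity)

At M = 2525: Q = 706.738.
dQ/dM = 0.0795.
η = (dQ/dM)·(M/Q) = 0.0795 × (2525/706.738) = 0.28.
Since 0 < η < 1, the good is a necessity.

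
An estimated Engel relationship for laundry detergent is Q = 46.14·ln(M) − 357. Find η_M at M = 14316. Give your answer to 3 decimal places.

At M = 14316: Q = 84.520.
dQ/dM = 46.14/M = 0.00322297 at this income.
η = (dQ/dM)·(M/Q) = 0.00322297 × (14316/84.520) = 0.546.

0.546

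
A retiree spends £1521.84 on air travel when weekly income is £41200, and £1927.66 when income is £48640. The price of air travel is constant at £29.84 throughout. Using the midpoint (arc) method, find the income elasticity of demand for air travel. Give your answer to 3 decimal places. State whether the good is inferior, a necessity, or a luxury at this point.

1.421 (luxury)

With a constant price, Q₁ = 1521.84/29.84 = 51.000 and Q₂ = 1927.66/29.84 = 64.600 (equivalently, work directly with expenditure since P cancels).
Midpoint %ΔQ = (1927.66 − 1521.84)/1724.75 = 0.23529; midpoint %ΔI = (48640 − 41200)/44920 = 0.16563.
η = 0.23529 / 0.16563 = 1.421.
η > 1 ⇒ luxury.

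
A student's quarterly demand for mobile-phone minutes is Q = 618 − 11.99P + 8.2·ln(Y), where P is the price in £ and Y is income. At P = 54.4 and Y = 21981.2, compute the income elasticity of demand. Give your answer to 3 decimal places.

At P = 54.4, Y = 21981.2: Q = 47.727.
Holding P constant, ∂Q/∂Y = 8.2/Y = 0.000373046.
η_Y = (∂Q/∂Y)·(Y/Q) = 0.000373046 × (21981.2/47.727) = 0.172.

0.172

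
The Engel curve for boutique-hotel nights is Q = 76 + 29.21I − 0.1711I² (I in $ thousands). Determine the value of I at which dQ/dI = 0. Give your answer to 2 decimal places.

85.36

dQ/dI = 29.21 − 0.3422I.
The good is inferior where dQ/dI < 0. Setting dQ/dI = 0 gives I = 29.21 / 0.3422 = 85.36.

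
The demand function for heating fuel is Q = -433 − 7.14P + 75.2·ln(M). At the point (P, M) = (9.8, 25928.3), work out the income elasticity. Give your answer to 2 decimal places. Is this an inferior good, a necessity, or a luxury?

0.29 (necessity)

At P = 9.8, M = 25928.3: Q = 261.292.
Holding P constant, ∂Q/∂M = 75.2/M = 0.00290031.
η_M = (∂Q/∂M)·(M/Q) = 0.00290031 × (25928.3/261.292) = 0.29.
Since 0 < η < 1, this is a necessity.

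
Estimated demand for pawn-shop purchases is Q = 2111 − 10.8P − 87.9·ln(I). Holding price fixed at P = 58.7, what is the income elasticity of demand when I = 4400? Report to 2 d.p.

At P = 58.7, I = 4400: Q = 739.615.
Holding P constant, ∂Q/∂I = -87.9/I = -0.0199773.
η_I = (∂Q/∂I)·(I/Q) = -0.0199773 × (4400/739.615) = -0.12.

-0.12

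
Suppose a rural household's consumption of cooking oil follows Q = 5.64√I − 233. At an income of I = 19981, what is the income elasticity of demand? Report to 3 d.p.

At I = 19981: Q = 564.237.
dQ/dI = 5.64/(2√I) = 0.0199499 at this income.
η = (dQ/dI)·(I/Q) = 0.0199499 × (19981/564.237) = 0.706.

0.706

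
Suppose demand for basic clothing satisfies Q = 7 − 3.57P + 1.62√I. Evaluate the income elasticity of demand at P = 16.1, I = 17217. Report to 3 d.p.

0.656

At P = 16.1, I = 17217: Q = 162.089.
Holding P constant, ∂Q/∂I = 1.62/(2√I) = 0.00617314.
η_I = (∂Q/∂I)·(I/Q) = 0.00617314 × (17217/162.089) = 0.656.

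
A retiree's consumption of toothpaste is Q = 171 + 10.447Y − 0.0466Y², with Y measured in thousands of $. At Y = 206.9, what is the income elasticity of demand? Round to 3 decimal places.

-5.414

At Y = 206.9: Q = 337.6497.
dQ/dY = 10.447 − 0.0932Y = -8.83608.
η = (dQ/dY)·(Y/Q) = -8.83608 × (206.9/337.6497) = -5.414.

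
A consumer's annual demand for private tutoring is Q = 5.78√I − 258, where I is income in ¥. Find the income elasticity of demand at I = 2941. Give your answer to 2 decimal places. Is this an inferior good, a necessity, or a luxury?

2.83 (luxury)

At I = 2941: Q = 55.455.
dQ/dI = 5.78/(2√I) = 0.0532906 at this income.
η = (dQ/dI)·(I/Q) = 0.0532906 × (2941/55.455) = 2.83.
Since η > 1, the good is a luxury.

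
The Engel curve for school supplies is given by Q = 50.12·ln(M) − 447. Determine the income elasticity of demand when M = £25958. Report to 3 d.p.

0.803

At M = 25958: Q = 62.431.
dQ/dM = 50.12/M = 0.00193081 at this income.
η = (dQ/dM)·(M/Q) = 0.00193081 × (25958/62.431) = 0.803.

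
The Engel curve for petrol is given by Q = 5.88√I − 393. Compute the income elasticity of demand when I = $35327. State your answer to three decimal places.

0.776

At I = 35327: Q = 712.174.
dQ/dI = 5.88/(2√I) = 0.0156421 at this income.
η = (dQ/dI)·(I/Q) = 0.0156421 × (35327/712.174) = 0.776.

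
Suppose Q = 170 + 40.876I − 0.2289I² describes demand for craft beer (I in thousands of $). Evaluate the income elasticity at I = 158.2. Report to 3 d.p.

At I = 158.2: Q = 907.8480.
dQ/dI = 40.876 − 0.4578I = -31.54796.
η = (dQ/dI)·(I/Q) = -31.54796 × (158.2/907.8480) = -5.497.

-5.497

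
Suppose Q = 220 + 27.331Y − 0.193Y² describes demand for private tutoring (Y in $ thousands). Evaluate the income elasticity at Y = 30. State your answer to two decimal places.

0.55

At Y = 30: Q = 866.2300.
dQ/dY = 27.331 − 0.386Y = 15.75100.
η = (dQ/dY)·(Y/Q) = 15.75100 × (30/866.2300) = 0.55.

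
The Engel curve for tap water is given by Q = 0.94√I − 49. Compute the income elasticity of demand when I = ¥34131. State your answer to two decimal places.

At I = 34131: Q = 124.661.
dQ/dI = 0.94/(2√I) = 0.00254404 at this income.
η = (dQ/dI)·(I/Q) = 0.00254404 × (34131/124.661) = 0.70.

0.70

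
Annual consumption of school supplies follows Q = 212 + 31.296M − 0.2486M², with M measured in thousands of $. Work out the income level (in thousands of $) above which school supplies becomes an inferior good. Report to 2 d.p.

dQ/dM = 31.296 − 0.4972M.
The good is inferior where dQ/dM < 0. Setting dQ/dM = 0 gives M = 31.296 / 0.4972 = 62.94.

62.94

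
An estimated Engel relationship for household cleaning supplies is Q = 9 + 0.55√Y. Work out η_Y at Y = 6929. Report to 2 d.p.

At Y = 6929: Q = 54.782.
dQ/dY = 0.55/(2√Y) = 0.00330368 at this income.
η = (dQ/dY)·(Y/Q) = 0.00330368 × (6929/54.782) = 0.42.

0.42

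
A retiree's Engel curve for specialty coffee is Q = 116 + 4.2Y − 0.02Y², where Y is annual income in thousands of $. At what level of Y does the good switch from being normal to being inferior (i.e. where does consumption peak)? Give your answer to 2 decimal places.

dQ/dY = 4.2 − 0.04Y.
The good is inferior where dQ/dY < 0. Setting dQ/dY = 0 gives Y = 4.2 / 0.04 = 105.00.

105.00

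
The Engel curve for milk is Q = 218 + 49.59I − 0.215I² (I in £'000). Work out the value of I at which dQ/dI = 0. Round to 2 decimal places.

115.33

dQ/dI = 49.59 − 0.43I.
The good is inferior where dQ/dI < 0. Setting dQ/dI = 0 gives I = 49.59 / 0.43 = 115.33.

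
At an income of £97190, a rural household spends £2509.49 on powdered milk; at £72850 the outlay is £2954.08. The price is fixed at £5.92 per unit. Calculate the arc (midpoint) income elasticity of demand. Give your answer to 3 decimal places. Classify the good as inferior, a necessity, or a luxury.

With a constant price, Q₁ = 2509.49/5.92 = 423.900 and Q₂ = 2954.08/5.92 = 499.000 (equivalently, work directly with expenditure since P cancels).
Midpoint %ΔQ = (2954.08 − 2509.49)/2731.79 = 0.16275; midpoint %ΔI = (72850 − 97190)/85020 = -0.28629.
η = 0.16275 / -0.28629 = -0.568.
η < 0 ⇒ inferior good.

-0.568 (inferior good)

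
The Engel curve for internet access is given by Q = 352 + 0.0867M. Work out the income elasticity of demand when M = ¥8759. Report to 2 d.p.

0.68

At M = 8759: Q = 1111.405.
dQ/dM = 0.0867.
η = (dQ/dM)·(M/Q) = 0.0867 × (8759/1111.405) = 0.68.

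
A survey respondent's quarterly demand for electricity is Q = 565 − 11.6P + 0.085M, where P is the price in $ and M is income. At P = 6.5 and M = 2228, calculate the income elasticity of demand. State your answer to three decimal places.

At P = 6.5, M = 2228: Q = 678.980.
Holding P constant, ∂Q/∂M = 0.085.
η_M = (∂Q/∂M)·(M/Q) = 0.085 × (2228/678.980) = 0.279.

0.279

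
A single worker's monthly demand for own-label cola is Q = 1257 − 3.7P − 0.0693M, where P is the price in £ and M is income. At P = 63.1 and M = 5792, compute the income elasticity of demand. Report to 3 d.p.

-0.645

At P = 63.1, M = 5792: Q = 622.144.
Holding P constant, ∂Q/∂M = −0.0693.
η_M = (∂Q/∂M)·(M/Q) = -0.0693 × (5792/622.144) = -0.645.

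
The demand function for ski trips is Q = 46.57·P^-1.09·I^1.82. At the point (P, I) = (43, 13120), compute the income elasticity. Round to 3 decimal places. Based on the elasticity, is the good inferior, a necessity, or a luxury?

1.820 (luxury)

For a multiplicative demand Q = A·P^α·I^β, the income elasticity is β everywhere.
Here β = 1.82, so η = 1.820.
Since η > 1, this is a luxury.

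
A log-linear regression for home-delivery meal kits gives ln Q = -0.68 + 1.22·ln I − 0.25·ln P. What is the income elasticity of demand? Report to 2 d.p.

1.22

In a log-linear demand, the coefficient on ln I is the income elasticity.
So η = 1.22.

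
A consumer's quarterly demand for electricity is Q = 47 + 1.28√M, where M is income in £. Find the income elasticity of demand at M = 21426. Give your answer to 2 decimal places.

At M = 21426: Q = 234.362.
dQ/dM = 1.28/(2√M) = 0.00437229 at this income.
η = (dQ/dM)·(M/Q) = 0.00437229 × (21426/234.362) = 0.40.

0.40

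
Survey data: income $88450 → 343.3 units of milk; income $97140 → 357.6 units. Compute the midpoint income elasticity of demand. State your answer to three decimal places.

ΔQ = 357.6 − 343.3 = 14.3; midpoint Q̄ = (343.3 + 357.6)/2 = 350.45.
ΔI = 97140 − 88450 = 8690; midpoint Ī = (88450 + 97140)/2 = 92795.
η = (ΔQ/Q̄) ÷ (ΔI/Ī) = (14.3/350.45) ÷ (8690/92795) = 0.436.

0.436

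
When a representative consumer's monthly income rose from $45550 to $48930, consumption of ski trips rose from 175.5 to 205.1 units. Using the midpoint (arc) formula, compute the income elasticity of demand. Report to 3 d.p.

2.174

ΔQ = 205.1 − 175.5 = 29.6; midpoint Q̄ = (175.5 + 205.1)/2 = 190.3.
ΔI = 48930 − 45550 = 3380; midpoint Ī = (45550 + 48930)/2 = 47240.
η = (ΔQ/Q̄) ÷ (ΔI/Ī) = (29.6/190.3) ÷ (3380/47240) = 2.174.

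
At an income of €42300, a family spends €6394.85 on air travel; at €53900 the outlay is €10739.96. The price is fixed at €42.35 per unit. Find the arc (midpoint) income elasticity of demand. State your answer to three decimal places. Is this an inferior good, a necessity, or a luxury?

2.103 (luxury)

With a constant price, Q₁ = 6394.85/42.35 = 151.000 and Q₂ = 10739.96/42.35 = 253.600 (equivalently, work directly with expenditure since P cancels).
Midpoint %ΔQ = (10739.96 − 6394.85)/8567.40 = 0.50717; midpoint %ΔI = (53900 − 42300)/48100 = 0.24116.
η = 0.50717 / 0.24116 = 2.103.
η > 1 ⇒ luxury.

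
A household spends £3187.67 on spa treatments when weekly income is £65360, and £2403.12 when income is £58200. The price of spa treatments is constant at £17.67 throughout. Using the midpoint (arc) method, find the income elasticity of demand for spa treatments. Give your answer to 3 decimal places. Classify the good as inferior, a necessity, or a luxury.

With a constant price, Q₁ = 3187.67/17.67 = 180.400 and Q₂ = 2403.12/17.67 = 136.000 (equivalently, work directly with expenditure since P cancels).
Midpoint %ΔQ = (2403.12 − 3187.67)/2795.40 = -0.28066; midpoint %ΔI = (58200 − 65360)/61780 = -0.11590.
η = -0.28066 / -0.11590 = 2.422.
η > 1 ⇒ luxury.

2.422 (luxury)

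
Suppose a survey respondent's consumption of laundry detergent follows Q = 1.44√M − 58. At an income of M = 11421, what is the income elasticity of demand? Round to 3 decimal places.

0.802

At M = 11421: Q = 95.891.
dQ/dM = 1.44/(2√M) = 0.00673722 at this income.
η = (dQ/dM)·(M/Q) = 0.00673722 × (11421/95.891) = 0.802.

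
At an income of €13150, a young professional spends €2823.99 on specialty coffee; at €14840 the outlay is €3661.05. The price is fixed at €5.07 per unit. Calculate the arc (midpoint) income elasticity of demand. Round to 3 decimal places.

2.138

With a constant price, Q₁ = 2823.99/5.07 = 557.000 and Q₂ = 3661.05/5.07 = 722.101 (equivalently, work directly with expenditure since P cancels).
Midpoint %ΔQ = (3661.05 − 2823.99)/3242.52 = 0.25815; midpoint %ΔI = (14840 − 13150)/13995 = 0.12076.
η = 0.25815 / 0.12076 = 2.138.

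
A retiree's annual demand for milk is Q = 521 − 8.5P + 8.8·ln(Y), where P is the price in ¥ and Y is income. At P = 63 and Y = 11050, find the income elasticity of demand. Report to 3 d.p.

0.131

At P = 63, Y = 11050: Q = 67.430.
Holding P constant, ∂Q/∂Y = 8.8/Y = 0.00079638.
η_Y = (∂Q/∂Y)·(Y/Q) = 0.00079638 × (11050/67.430) = 0.131.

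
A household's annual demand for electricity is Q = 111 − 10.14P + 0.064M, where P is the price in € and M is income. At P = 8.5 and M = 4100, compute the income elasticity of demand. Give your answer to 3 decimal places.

0.914

At P = 8.5, M = 4100: Q = 287.210.
Holding P constant, ∂Q/∂M = 0.064.
η_M = (∂Q/∂M)·(M/Q) = 0.064 × (4100/287.210) = 0.914.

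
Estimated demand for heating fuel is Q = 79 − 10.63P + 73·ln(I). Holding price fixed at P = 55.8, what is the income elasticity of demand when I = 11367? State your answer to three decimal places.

0.436

At P = 55.8, I = 11367: Q = 167.554.
Holding P constant, ∂Q/∂I = 73/I = 0.0064221.
η_I = (∂Q/∂I)·(I/Q) = 0.0064221 × (11367/167.554) = 0.436.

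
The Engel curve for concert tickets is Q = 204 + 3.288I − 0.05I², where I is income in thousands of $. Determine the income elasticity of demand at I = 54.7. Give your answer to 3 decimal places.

At I = 54.7: Q = 234.2491.
dQ/dI = 3.288 − 0.1I = -2.18200.
η = (dQ/dI)·(I/Q) = -2.18200 × (54.7/234.2491) = -0.510.

-0.510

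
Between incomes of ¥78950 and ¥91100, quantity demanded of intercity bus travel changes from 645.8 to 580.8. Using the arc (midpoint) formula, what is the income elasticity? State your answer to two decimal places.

ΔQ = 580.8 − 645.8 = -65; midpoint Q̄ = (645.8 + 580.8)/2 = 613.3.
ΔI = 91100 − 78950 = 12150; midpoint Ī = (78950 + 91100)/2 = 85025.
η = (ΔQ/Q̄) ÷ (ΔI/Ī) = (-65/613.3) ÷ (12150/85025) = -0.74.

-0.74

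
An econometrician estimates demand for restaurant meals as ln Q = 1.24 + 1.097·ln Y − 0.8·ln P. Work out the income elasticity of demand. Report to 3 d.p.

1.097

In a log-linear demand, the coefficient on ln Y is the income elasticity.
So η = 1.097.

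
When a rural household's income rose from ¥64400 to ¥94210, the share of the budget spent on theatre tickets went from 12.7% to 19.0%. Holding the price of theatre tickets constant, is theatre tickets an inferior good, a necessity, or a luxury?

The budget share rises as income rises, so η > 1.

luxury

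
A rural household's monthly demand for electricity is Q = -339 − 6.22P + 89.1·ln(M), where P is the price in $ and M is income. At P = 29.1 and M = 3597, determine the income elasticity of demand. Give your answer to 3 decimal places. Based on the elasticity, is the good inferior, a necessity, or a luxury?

0.425 (necessity)

At P = 29.1, M = 3597: Q = 209.536.
Holding P constant, ∂Q/∂M = 89.1/M = 0.0247706.
η_M = (∂Q/∂M)·(M/Q) = 0.0247706 × (3597/209.536) = 0.425.
Since 0 < η < 1, this is a necessity.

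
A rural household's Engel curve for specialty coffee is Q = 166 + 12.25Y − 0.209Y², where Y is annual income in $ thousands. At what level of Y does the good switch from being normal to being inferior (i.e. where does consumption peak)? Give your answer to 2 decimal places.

29.31

dQ/dY = 12.25 − 0.418Y.
The good is inferior where dQ/dY < 0. Setting dQ/dY = 0 gives Y = 12.25 / 0.418 = 29.31.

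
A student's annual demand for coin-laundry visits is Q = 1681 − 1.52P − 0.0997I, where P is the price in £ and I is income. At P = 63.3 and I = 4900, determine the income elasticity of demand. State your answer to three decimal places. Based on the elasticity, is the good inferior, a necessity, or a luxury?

-0.446 (inferior good)

At P = 63.3, I = 4900: Q = 1096.254.
Holding P constant, ∂Q/∂I = −0.0997.
η_I = (∂Q/∂I)·(I/Q) = -0.0997 × (4900/1096.254) = -0.446.
Since η < 0, this is an inferior good.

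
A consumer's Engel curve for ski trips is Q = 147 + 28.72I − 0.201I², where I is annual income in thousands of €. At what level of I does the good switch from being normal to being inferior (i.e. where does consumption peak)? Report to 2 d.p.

dQ/dI = 28.72 − 0.402I.
The good is inferior where dQ/dI < 0. Setting dQ/dI = 0 gives I = 28.72 / 0.402 = 71.44.

71.44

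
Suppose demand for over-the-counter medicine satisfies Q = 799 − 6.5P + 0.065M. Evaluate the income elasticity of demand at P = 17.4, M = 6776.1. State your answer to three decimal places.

At P = 17.4, M = 6776.1: Q = 1126.347.
Holding P constant, ∂Q/∂M = 0.065.
η_M = (∂Q/∂M)·(M/Q) = 0.065 × (6776.1/1126.347) = 0.391.

0.391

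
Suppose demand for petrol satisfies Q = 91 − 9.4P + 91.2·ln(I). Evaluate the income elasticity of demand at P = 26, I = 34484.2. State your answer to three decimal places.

At P = 26, I = 34484.2: Q = 799.481.
Holding P constant, ∂Q/∂I = 91.2/I = 0.00264469.
η_I = (∂Q/∂I)·(I/Q) = 0.00264469 × (34484.2/799.481) = 0.114.

0.114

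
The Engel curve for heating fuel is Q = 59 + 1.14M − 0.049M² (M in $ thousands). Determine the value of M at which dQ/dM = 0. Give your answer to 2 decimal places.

11.63

dQ/dM = 1.14 − 0.098M.
The good is inferior where dQ/dM < 0. Setting dQ/dM = 0 gives M = 1.14 / 0.098 = 11.63.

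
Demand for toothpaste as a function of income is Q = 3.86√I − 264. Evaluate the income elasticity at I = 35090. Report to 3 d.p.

0.788

At I = 35090: Q = 459.068.
dQ/dI = 3.86/(2√I) = 0.010303 at this income.
η = (dQ/dI)·(I/Q) = 0.010303 × (35090/459.068) = 0.788.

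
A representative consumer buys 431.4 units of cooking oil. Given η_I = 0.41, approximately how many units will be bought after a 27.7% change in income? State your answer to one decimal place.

480.4

%ΔQ ≈ η × %ΔI = 0.41 × 27.7% = 11.357%.
New Q ≈ 431.4 × (1 + 0.11357) = 480.4.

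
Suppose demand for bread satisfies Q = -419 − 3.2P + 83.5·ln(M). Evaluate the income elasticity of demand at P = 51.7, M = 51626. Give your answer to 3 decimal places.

0.260

At P = 51.7, M = 51626: Q = 321.684.
Holding P constant, ∂Q/∂M = 83.5/M = 0.0016174.
η_M = (∂Q/∂M)·(M/Q) = 0.0016174 × (51626/321.684) = 0.260.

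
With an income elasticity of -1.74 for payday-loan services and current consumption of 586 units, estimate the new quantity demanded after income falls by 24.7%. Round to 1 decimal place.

%ΔQ ≈ η × %ΔI = -1.74 × (-24.7%) = 42.978%.
New Q ≈ 586 × (1 + 0.42978) = 837.9.

837.9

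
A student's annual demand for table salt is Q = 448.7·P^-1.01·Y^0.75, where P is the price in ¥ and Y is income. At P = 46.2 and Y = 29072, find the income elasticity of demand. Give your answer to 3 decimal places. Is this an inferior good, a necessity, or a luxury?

0.750 (necessity)

For a multiplicative demand Q = A·P^α·Y^β, the income elasticity is β everywhere.
Here β = 0.75, so η = 0.750.
Since 0 < η < 1, this is a necessity.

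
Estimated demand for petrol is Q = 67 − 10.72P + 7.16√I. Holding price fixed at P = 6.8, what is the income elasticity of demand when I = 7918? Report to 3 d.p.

0.505

At P = 6.8, I = 7918: Q = 631.223.
Holding P constant, ∂Q/∂I = 7.16/(2√I) = 0.0402323.
η_I = (∂Q/∂I)·(I/Q) = 0.0402323 × (7918/631.223) = 0.505.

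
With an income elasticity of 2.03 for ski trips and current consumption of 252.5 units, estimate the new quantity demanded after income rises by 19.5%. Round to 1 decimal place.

%ΔQ ≈ η × %ΔI = 2.03 × 19.5% = 39.585%.
New Q ≈ 252.5 × (1 + 0.39585) = 352.5.

352.5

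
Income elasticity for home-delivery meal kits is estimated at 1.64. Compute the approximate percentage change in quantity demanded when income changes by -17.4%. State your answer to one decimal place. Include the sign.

%ΔQ ≈ η × %ΔI = 1.64 × (-17.4%) = -28.5%.

-28.5%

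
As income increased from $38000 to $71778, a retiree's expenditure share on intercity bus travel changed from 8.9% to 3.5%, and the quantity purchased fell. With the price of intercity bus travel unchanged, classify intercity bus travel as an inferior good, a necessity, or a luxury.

Quantity demanded falls as income rises, so η < 0.

inferior good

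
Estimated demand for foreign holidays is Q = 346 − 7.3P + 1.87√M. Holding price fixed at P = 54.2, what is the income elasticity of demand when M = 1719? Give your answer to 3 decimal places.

At P = 54.2, M = 1719: Q = 27.872.
Holding P constant, ∂Q/∂M = 1.87/(2√M) = 0.0225514.
η_M = (∂Q/∂M)·(M/Q) = 0.0225514 × (1719/27.872) = 1.391.

1.391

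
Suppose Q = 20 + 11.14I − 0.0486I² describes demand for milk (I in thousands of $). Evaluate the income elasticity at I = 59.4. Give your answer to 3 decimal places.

0.625

At I = 59.4: Q = 510.2377.
dQ/dI = 11.14 − 0.0972I = 5.36632.
η = (dQ/dI)·(I/Q) = 5.36632 × (59.4/510.2377) = 0.625.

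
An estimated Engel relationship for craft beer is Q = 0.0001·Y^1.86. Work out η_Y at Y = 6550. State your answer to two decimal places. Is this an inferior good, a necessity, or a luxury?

For Q = A·Y^β the income elasticity is constant and equal to β.
Here β = 1.86, so η = 1.86.
Since η > 1, the good is a luxury.

1.86 (luxury)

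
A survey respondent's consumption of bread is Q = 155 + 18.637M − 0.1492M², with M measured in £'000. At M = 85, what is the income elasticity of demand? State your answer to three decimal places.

At M = 85: Q = 661.1750.
dQ/dM = 18.637 − 0.2984M = -6.72700.
η = (dQ/dM)·(M/Q) = -6.72700 × (85/661.1750) = -0.865.

-0.865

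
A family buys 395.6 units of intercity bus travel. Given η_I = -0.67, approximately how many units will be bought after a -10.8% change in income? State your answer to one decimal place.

424.2

%ΔQ ≈ η × %ΔI = -0.67 × (-10.8%) = 7.236%.
New Q ≈ 395.6 × (1 + 0.07236) = 424.2.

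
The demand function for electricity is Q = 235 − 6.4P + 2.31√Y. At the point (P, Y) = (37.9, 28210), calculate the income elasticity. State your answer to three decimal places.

At P = 37.9, Y = 28210: Q = 380.424.
Holding P constant, ∂Q/∂Y = 2.31/(2√Y) = 0.00687671.
η_Y = (∂Q/∂Y)·(Y/Q) = 0.00687671 × (28210/380.424) = 0.510.

0.510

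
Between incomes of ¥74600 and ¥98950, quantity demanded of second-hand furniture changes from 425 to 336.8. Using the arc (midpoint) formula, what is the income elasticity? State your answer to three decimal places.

ΔQ = 336.8 − 425 = -88.2; midpoint Q̄ = (425 + 336.8)/2 = 380.9.
ΔI = 98950 − 74600 = 24350; midpoint Ī = (74600 + 98950)/2 = 86775.
η = (ΔQ/Q̄) ÷ (ΔI/Ī) = (-88.2/380.9) ÷ (24350/86775) = -0.825.

-0.825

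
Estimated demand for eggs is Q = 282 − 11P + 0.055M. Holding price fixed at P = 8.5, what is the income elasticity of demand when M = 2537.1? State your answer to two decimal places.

0.43

At P = 8.5, M = 2537.1: Q = 328.041.
Holding P constant, ∂Q/∂M = 0.055.
η_M = (∂Q/∂M)·(M/Q) = 0.055 × (2537.1/328.041) = 0.43.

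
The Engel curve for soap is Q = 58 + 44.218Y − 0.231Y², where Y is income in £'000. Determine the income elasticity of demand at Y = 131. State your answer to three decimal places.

-1.132

At Y = 131: Q = 1886.3670.
dQ/dY = 44.218 − 0.462Y = -16.30400.
η = (dQ/dY)·(Y/Q) = -16.30400 × (131/1886.3670) = -1.132.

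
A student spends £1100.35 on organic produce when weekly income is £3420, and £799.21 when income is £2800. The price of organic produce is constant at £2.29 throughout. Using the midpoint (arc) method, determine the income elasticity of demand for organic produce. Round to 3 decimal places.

With a constant price, Q₁ = 1100.35/2.29 = 480.502 and Q₂ = 799.21/2.29 = 349.000 (equivalently, work directly with expenditure since P cancels).
Midpoint %ΔQ = (799.21 − 1100.35)/949.78 = -0.31706; midpoint %ΔI = (2800 − 3420)/3110 = -0.19936.
η = -0.31706 / -0.19936 = 1.590.

1.590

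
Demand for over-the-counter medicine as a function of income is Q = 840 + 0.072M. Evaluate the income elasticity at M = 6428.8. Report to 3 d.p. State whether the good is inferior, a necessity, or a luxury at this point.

At M = 6428.8: Q = 1302.874.
dQ/dM = 0.072.
η = (dQ/dM)·(M/Q) = 0.072 × (6428.8/1302.874) = 0.355.
Since 0 < η < 1, the good is a necessity.

0.355 (necessity)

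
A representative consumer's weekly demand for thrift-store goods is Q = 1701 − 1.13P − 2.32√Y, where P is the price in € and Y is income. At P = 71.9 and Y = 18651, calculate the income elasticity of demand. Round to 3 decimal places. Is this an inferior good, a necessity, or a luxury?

At P = 71.9, Y = 18651: Q = 1302.914.
Holding P constant, ∂Q/∂Y = -2.32/(2√Y) = -0.0084939.
η_Y = (∂Q/∂Y)·(Y/Q) = -0.0084939 × (18651/1302.914) = -0.122.
Since η < 0, this is an inferior good.

-0.122 (inferior good)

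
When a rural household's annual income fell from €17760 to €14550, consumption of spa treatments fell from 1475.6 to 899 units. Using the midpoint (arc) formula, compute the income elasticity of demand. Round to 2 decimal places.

2.44

ΔQ = 899 − 1475.6 = -576.6; midpoint Q̄ = (1475.6 + 899)/2 = 1187.3.
ΔI = 14550 − 17760 = -3210; midpoint Ī = (17760 + 14550)/2 = 16155.
η = (ΔQ/Q̄) ÷ (ΔI/Ī) = (-576.6/1187.3) ÷ (-3210/16155) = 2.44.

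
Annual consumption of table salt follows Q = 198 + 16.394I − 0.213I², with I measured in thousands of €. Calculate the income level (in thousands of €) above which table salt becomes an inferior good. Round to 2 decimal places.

38.48

dQ/dI = 16.394 − 0.426I.
The good is inferior where dQ/dI < 0. Setting dQ/dI = 0 gives I = 16.394 / 0.426 = 38.48.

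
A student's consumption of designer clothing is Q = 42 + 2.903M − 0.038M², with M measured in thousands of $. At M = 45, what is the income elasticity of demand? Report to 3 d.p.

-0.243

At M = 45: Q = 95.6850.
dQ/dM = 2.903 − 0.076M = -0.51700.
η = (dQ/dM)·(M/Q) = -0.51700 × (45/95.6850) = -0.243.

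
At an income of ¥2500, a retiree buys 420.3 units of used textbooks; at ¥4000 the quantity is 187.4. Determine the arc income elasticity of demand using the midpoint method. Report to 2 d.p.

-1.66

ΔQ = 187.4 − 420.3 = -232.9; midpoint Q̄ = (420.3 + 187.4)/2 = 303.85.
ΔI = 4000 − 2500 = 1500; midpoint Ī = (2500 + 4000)/2 = 3250.
η = (ΔQ/Q̄) ÷ (ΔI/Ī) = (-232.9/303.85) ÷ (1500/3250) = -1.66.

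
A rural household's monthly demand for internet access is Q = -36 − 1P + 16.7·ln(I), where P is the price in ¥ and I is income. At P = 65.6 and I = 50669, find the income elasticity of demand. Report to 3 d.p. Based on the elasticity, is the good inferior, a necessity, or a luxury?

At P = 65.6, I = 50669: Q = 79.312.
Holding P constant, ∂Q/∂I = 16.7/I = 0.00032959.
η_I = (∂Q/∂I)·(I/Q) = 0.00032959 × (50669/79.312) = 0.211.
Since 0 < η < 1, this is a necessity.

0.211 (necessity)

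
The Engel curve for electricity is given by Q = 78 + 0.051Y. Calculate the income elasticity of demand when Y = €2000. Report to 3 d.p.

0.567

At Y = 2000: Q = 180.000.
dQ/dY = 0.051.
η = (dQ/dY)·(Y/Q) = 0.051 × (2000/180.000) = 0.567.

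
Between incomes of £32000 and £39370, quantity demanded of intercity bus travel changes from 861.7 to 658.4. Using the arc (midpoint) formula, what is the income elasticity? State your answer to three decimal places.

-1.295

ΔQ = 658.4 − 861.7 = -203.3; midpoint Q̄ = (861.7 + 658.4)/2 = 760.05.
ΔI = 39370 − 32000 = 7370; midpoint Ī = (32000 + 39370)/2 = 35685.
η = (ΔQ/Q̄) ÷ (ΔI/Ī) = (-203.3/760.05) ÷ (7370/35685) = -1.295.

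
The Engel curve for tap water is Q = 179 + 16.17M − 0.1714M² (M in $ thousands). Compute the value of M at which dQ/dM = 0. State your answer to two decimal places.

dQ/dM = 16.17 − 0.3428M.
The good is inferior where dQ/dM < 0. Setting dQ/dM = 0 gives M = 16.17 / 0.3428 = 47.17.

47.17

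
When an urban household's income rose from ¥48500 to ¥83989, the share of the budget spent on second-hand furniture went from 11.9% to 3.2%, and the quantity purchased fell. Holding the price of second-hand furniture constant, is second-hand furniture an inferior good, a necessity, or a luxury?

Quantity demanded falls as income rises, so η < 0.

inferior good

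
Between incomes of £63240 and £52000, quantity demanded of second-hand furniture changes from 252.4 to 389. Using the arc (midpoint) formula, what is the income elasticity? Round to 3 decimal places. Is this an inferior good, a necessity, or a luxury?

ΔQ = 389 − 252.4 = 136.6; midpoint Q̄ = (252.4 + 389)/2 = 320.7.
ΔI = 52000 − 63240 = -11240; midpoint Ī = (63240 + 52000)/2 = 57620.
η = (ΔQ/Q̄) ÷ (ΔI/Ī) = (136.6/320.7) ÷ (-11240/57620) = -2.184.
η < 0 ⇒ inferior good.

-2.184 (inferior good)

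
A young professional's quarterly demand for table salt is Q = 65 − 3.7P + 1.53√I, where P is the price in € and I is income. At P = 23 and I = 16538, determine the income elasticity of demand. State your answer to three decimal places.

At P = 23, I = 16538: Q = 176.658.
Holding P constant, ∂Q/∂I = 1.53/(2√I) = 0.00594867.
η_I = (∂Q/∂I)·(I/Q) = 0.00594867 × (16538/176.658) = 0.557.

0.557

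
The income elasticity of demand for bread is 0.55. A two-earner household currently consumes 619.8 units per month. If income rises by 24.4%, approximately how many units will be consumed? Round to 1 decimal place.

703.0

%ΔQ ≈ η × %ΔI = 0.55 × 24.4% = 13.42%.
New Q ≈ 619.8 × (1 + 0.1342) = 703.0.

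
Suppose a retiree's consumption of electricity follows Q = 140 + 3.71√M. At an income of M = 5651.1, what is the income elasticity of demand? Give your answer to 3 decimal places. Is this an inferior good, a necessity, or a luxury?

At M = 5651.1: Q = 418.895.
dQ/dM = 3.71/(2√M) = 0.0246762 at this income.
η = (dQ/dM)·(M/Q) = 0.0246762 × (5651.1/418.895) = 0.333.
Since 0 < η < 1, the good is a necessity.

0.333 (necessity)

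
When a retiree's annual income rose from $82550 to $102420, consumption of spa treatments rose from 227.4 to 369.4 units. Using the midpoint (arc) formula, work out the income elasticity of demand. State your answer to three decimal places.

ΔQ = 369.4 − 227.4 = 142; midpoint Q̄ = (227.4 + 369.4)/2 = 298.4.
ΔI = 102420 − 82550 = 19870; midpoint Ī = (82550 + 102420)/2 = 92485.
η = (ΔQ/Q̄) ÷ (ΔI/Ī) = (142/298.4) ÷ (19870/92485) = 2.215.

2.215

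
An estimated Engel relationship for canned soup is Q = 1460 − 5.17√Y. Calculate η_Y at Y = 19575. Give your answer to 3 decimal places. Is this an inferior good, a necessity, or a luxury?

At Y = 19575: Q = 736.662.
dQ/dY = -5.17/(2√Y) = -0.0184761 at this income.
η = (dQ/dY)·(Y/Q) = -0.0184761 × (19575/736.662) = -0.491.
Since η < 0, the good is an inferior good.

-0.491 (inferior good)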